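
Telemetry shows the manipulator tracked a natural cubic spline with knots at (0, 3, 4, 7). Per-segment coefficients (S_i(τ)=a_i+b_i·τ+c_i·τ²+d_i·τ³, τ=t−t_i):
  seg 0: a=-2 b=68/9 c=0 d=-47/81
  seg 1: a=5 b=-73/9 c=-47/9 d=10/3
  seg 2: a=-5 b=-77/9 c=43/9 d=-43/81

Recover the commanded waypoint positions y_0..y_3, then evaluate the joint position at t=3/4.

y_0 = S_0(0) = a_0 = -2
y_1 = S_1(0) = a_1 = 5
y_2 = S_2(0) = a_2 = -5
y_3 = S_2(3) = -2
t_q=3/4 is in segment 0 (τ=3/4); S_0(τ)=219/64

y_0=-2 y_1=5 y_2=-5 y_3=-2
S(3/4) = 219/64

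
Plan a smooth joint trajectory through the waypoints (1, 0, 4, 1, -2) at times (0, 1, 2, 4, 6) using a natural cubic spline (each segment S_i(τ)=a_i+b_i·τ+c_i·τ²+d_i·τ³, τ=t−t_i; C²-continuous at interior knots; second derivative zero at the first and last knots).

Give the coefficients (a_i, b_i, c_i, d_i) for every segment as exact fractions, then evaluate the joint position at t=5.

  seg 0: a=1 b=-18/7 c=0 d=11/7
  seg 1: a=0 b=15/7 c=33/7 d=-20/7
  seg 2: a=4 b=3 c=-27/7 d=45/56
  seg 3: a=1 b=-39/14 c=27/28 d=-9/56
S(5) = -55/56

Δ: Δ0=-1, Δ1=4, Δ2=-3/2, Δ3=-3/2
row 1: diag=4, rhs=30; c'=1/4, d'=15/2
row 2: denom=6−1·1/4=23/4; d'=(-33−1·15/2)/(23/4)=-162/23
row 3: denom=8−2·8/23=168/23; d'=(0−2·-162/23)/(168/23)=27/14
back: M3=27/14
back: M2=-162/23−8/23·27/14=-54/7
back: M1=15/2−1/4·-54/7=66/7
M: M0=0, M1=66/7, M2=-54/7, M3=27/14, M4=0
seg 0: a=1, c=M0/2=0, d=(M1−M0)/(6·1)=11/7, b=Δ0−h0·(2M0+M1)/6=-18/7
seg 1: a=0, c=M1/2=33/7, d=(M2−M1)/(6·1)=-20/7, b=Δ1−h1·(2M1+M2)/6=15/7
seg 2: a=4, c=M2/2=-27/7, d=(M3−M2)/(6·2)=45/56, b=Δ2−h2·(2M2+M3)/6=3
seg 3: a=1, c=M3/2=27/28, d=(M4−M3)/(6·2)=-9/56, b=Δ3−h3·(2M3+M4)/6=-39/14
t_q=5 → seg 3, τ=1; S=1+-39/14·τ+27/28·τ²+-9/56·τ³=-55/56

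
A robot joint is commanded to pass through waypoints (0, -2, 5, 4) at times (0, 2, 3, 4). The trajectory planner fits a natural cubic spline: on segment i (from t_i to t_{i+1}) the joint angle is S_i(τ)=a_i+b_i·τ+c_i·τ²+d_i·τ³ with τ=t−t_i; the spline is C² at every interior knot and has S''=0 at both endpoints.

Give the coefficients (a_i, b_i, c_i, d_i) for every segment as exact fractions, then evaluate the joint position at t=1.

Δ: Δ0=-1, Δ1=7, Δ2=-1
row 1: diag=6, rhs=48; c'=1/6, d'=8
row 2: denom=4−1·1/6=23/6; d'=(-48−1·8)/(23/6)=-336/23
back: M2=-336/23
back: M1=8−1/6·-336/23=240/23
M: M0=0, M1=240/23, M2=-336/23, M3=0
seg 0: a=0, c=M0/2=0, d=(M1−M0)/(6·2)=20/23, b=Δ0−h0·(2M0+M1)/6=-103/23
seg 1: a=-2, c=M1/2=120/23, d=(M2−M1)/(6·1)=-96/23, b=Δ1−h1·(2M1+M2)/6=137/23
seg 2: a=5, c=M2/2=-168/23, d=(M3−M2)/(6·1)=56/23, b=Δ2−h2·(2M2+M3)/6=89/23
t_q=1 → seg 0, τ=1; S=0+-103/23·τ+0·τ²+20/23·τ³=-83/23

  seg 0: a=0 b=-103/23 c=0 d=20/23
  seg 1: a=-2 b=137/23 c=120/23 d=-96/23
  seg 2: a=5 b=89/23 c=-168/23 d=56/23
S(1) = -83/23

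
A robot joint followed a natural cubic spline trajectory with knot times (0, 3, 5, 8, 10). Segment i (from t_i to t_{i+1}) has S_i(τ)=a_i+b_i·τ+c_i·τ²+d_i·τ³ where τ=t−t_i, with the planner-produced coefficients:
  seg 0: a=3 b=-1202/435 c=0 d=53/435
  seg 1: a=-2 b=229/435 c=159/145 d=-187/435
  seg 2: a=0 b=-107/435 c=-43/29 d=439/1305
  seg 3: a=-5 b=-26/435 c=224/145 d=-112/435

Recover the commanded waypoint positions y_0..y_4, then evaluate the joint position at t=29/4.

y_0 = S_0(0) = a_0 = 3
y_1 = S_1(0) = a_1 = -2
y_2 = S_2(0) = a_2 = 0
y_3 = S_3(0) = a_3 = -5
y_4 = S_3(2) = -1
t_q=29/4 is in segment 2 (τ=9/4); S_2(τ)=-1353/320

y_0=3 y_1=-2 y_2=0 y_3=-5 y_4=-1
S(29/4) = -1353/320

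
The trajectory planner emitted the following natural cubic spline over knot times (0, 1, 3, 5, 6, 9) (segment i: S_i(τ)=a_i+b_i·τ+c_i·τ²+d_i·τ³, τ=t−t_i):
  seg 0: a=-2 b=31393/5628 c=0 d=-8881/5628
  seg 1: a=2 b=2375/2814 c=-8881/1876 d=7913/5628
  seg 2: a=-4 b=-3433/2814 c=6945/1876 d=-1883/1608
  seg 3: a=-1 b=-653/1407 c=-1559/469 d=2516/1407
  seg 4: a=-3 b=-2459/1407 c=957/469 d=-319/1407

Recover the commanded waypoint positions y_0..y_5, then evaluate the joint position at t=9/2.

y_0 = S_0(0) = a_0 = -2
y_1 = S_1(0) = a_1 = 2
y_2 = S_2(0) = a_2 = -4
y_3 = S_3(0) = a_3 = -1
y_4 = S_4(0) = a_4 = -3
y_5 = S_4(3) = 4
t_q=9/2 is in segment 2 (τ=3/2); S_2(τ)=-43601/30016

y_0=-2 y_1=2 y_2=-4 y_3=-1 y_4=-3 y_5=4
S(9/2) = -43601/30016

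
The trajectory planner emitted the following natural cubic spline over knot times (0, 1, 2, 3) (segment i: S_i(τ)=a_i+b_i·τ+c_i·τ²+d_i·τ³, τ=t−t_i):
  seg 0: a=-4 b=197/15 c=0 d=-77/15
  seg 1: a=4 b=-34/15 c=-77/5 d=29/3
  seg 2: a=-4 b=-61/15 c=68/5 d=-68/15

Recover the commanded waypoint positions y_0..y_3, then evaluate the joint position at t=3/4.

y_0=-4 y_1=4 y_2=-4 y_3=1
S(3/4) = 1179/320

y_0 = S_0(0) = a_0 = -4
y_1 = S_1(0) = a_1 = 4
y_2 = S_2(0) = a_2 = -4
y_3 = S_2(1) = 1
t_q=3/4 is in segment 0 (τ=3/4); S_0(τ)=1179/320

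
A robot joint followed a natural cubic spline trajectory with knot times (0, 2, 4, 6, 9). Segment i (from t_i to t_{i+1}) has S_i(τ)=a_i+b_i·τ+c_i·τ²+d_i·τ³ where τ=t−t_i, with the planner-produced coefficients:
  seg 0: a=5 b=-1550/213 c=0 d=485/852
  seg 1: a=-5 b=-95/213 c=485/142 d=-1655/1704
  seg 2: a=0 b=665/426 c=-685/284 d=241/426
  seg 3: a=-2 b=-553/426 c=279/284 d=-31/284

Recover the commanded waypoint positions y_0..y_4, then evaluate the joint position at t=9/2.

y_0=5 y_1=-5 y_2=0 y_3=-2 y_4=0
S(9/2) = 141/568

y_0 = S_0(0) = a_0 = 5
y_1 = S_1(0) = a_1 = -5
y_2 = S_2(0) = a_2 = 0
y_3 = S_3(0) = a_3 = -2
y_4 = S_3(3) = 0
t_q=9/2 is in segment 2 (τ=1/2); S_2(τ)=141/568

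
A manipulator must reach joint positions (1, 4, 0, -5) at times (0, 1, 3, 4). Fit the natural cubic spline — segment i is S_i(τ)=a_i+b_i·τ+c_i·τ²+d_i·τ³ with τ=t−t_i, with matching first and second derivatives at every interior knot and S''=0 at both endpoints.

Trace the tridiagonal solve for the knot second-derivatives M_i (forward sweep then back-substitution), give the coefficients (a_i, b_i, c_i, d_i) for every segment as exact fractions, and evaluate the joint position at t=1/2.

Δ: Δ0=3, Δ1=-2, Δ2=-5
row 1: diag=6, rhs=-30; c'=1/3, d'=-5
row 2: denom=6−2·1/3=16/3; d'=(-18−2·-5)/(16/3)=-3/2
back: M2=-3/2
back: M1=-5−1/3·-3/2=-9/2
M: M0=0, M1=-9/2, M2=-3/2, M3=0
seg 0: a=1, c=M0/2=0, d=(M1−M0)/(6·1)=-3/4, b=Δ0−h0·(2M0+M1)/6=15/4
seg 1: a=4, c=M1/2=-9/4, d=(M2−M1)/(6·2)=1/4, b=Δ1−h1·(2M1+M2)/6=3/2
seg 2: a=0, c=M2/2=-3/4, d=(M3−M2)/(6·1)=1/4, b=Δ2−h2·(2M2+M3)/6=-9/2
t_q=1/2 → seg 0, τ=1/2; S=1+15/4·τ+0·τ²+-3/4·τ³=89/32

  seg 0: a=1 b=15/4 c=0 d=-3/4
  seg 1: a=4 b=3/2 c=-9/4 d=1/4
  seg 2: a=0 b=-9/2 c=-3/4 d=1/4
S(1/2) = 89/32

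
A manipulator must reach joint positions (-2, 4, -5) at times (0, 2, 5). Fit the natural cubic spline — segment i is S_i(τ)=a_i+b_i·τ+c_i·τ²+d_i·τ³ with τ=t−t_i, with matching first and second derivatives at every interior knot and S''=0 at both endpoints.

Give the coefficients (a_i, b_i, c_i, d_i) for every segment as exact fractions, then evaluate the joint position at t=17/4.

  seg 0: a=-2 b=21/5 c=0 d=-3/10
  seg 1: a=4 b=3/5 c=-9/5 d=1/5
S(17/4) = -95/64

Δ: Δ0=3, Δ1=-3
row 1: diag=10, rhs=-36; c'=3/10, d'=-18/5
back: M1=-18/5
M: M0=0, M1=-18/5, M2=0
seg 0: a=-2, c=M0/2=0, d=(M1−M0)/(6·2)=-3/10, b=Δ0−h0·(2M0+M1)/6=21/5
seg 1: a=4, c=M1/2=-9/5, d=(M2−M1)/(6·3)=1/5, b=Δ1−h1·(2M1+M2)/6=3/5
t_q=17/4 → seg 1, τ=9/4; S=4+3/5·τ+-9/5·τ²+1/5·τ³=-95/64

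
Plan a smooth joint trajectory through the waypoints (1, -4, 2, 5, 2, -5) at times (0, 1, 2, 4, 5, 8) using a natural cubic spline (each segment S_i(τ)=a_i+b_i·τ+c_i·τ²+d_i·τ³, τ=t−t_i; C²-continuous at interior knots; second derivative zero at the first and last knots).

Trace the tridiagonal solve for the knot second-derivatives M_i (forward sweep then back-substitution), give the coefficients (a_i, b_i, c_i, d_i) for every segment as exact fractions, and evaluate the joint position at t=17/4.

Δ: Δ0=-5, Δ1=6, Δ2=3/2, Δ3=-3, Δ4=-7/3
row 1: diag=4, rhs=66; c'=1/4, d'=33/2
row 2: denom=6−1·1/4=23/4; d'=(-27−1·33/2)/(23/4)=-174/23
row 3: denom=6−2·8/23=122/23; d'=(-27−2·-174/23)/(122/23)=-273/122
row 4: denom=8−1·23/122=953/122; d'=(4−1·-273/122)/(953/122)=761/953
back: M4=761/953
back: M3=-273/122−23/122·761/953=-2276/953
back: M2=-174/23−8/23·-2276/953=-6418/953
back: M1=33/2−1/4·-6418/953=17329/953
M: M0=0, M1=17329/953, M2=-6418/953, M3=-2276/953, M4=761/953, M5=0
seg 0: a=1, c=M0/2=0, d=(M1−M0)/(6·1)=17329/5718, b=Δ0−h0·(2M0+M1)/6=-45919/5718
seg 1: a=-4, c=M1/2=17329/1906, d=(M2−M1)/(6·1)=-23747/5718, b=Δ1−h1·(2M1+M2)/6=3034/2859
seg 2: a=2, c=M2/2=-3209/953, d=(M3−M2)/(6·2)=2071/5718, b=Δ2−h2·(2M2+M3)/6=38801/5718
seg 3: a=5, c=M3/2=-1138/953, d=(M4−M3)/(6·1)=3037/5718, b=Δ3−h3·(2M3+M4)/6=-13363/5718
seg 4: a=2, c=M4/2=761/1906, d=(M5−M4)/(6·3)=-761/17154, b=Δ4−h4·(2M4+M5)/6=-8954/2859
t_q=17/4 → seg 3, τ=1/4; S=5+-13363/5718·τ+-1138/953·τ²+3037/5718·τ³=530559/121984

  seg 0: a=1 b=-45919/5718 c=0 d=17329/5718
  seg 1: a=-4 b=3034/2859 c=17329/1906 d=-23747/5718
  seg 2: a=2 b=38801/5718 c=-3209/953 d=2071/5718
  seg 3: a=5 b=-13363/5718 c=-1138/953 d=3037/5718
  seg 4: a=2 b=-8954/2859 c=761/1906 d=-761/17154
S(17/4) = 530559/121984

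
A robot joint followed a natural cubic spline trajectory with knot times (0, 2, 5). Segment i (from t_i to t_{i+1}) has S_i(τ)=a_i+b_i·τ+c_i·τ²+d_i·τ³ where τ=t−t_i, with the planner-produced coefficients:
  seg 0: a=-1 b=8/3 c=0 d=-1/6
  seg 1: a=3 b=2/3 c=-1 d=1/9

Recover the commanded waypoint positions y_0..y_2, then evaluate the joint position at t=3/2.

y_0 = S_0(0) = a_0 = -1
y_1 = S_1(0) = a_1 = 3
y_2 = S_1(3) = -1
t_q=3/2 is in segment 0 (τ=3/2); S_0(τ)=39/16

y_0=-1 y_1=3 y_2=-1
S(3/2) = 39/16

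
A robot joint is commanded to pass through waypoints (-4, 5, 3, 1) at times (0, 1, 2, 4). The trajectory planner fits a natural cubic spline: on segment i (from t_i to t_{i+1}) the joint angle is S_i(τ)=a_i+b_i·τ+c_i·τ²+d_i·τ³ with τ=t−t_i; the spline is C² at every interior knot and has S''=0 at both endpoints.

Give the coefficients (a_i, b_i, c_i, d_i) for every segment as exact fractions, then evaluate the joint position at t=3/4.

  seg 0: a=-4 b=274/23 c=0 d=-67/23
  seg 1: a=5 b=73/23 c=-201/23 d=82/23
  seg 2: a=3 b=-83/23 c=45/23 d=-15/46
S(3/4) = 5455/1472

Δ: Δ0=9, Δ1=-2, Δ2=-1
row 1: diag=4, rhs=-66; c'=1/4, d'=-33/2
row 2: denom=6−1·1/4=23/4; d'=(6−1·-33/2)/(23/4)=90/23
back: M2=90/23
back: M1=-33/2−1/4·90/23=-402/23
M: M0=0, M1=-402/23, M2=90/23, M3=0
seg 0: a=-4, c=M0/2=0, d=(M1−M0)/(6·1)=-67/23, b=Δ0−h0·(2M0+M1)/6=274/23
seg 1: a=5, c=M1/2=-201/23, d=(M2−M1)/(6·1)=82/23, b=Δ1−h1·(2M1+M2)/6=73/23
seg 2: a=3, c=M2/2=45/23, d=(M3−M2)/(6·2)=-15/46, b=Δ2−h2·(2M2+M3)/6=-83/23
t_q=3/4 → seg 0, τ=3/4; S=-4+274/23·τ+0·τ²+-67/23·τ³=5455/1472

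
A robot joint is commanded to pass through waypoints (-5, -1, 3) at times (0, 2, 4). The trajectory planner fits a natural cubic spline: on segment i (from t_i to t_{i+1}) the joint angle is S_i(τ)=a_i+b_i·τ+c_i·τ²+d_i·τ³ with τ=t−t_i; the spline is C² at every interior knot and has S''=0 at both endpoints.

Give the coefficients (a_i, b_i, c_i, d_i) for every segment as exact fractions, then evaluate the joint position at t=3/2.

Δ: Δ0=2, Δ1=2
row 1: diag=8, rhs=0; c'=1/4, d'=0
back: M1=0
M: M0=0, M1=0, M2=0
seg 0: a=-5, c=M0/2=0, d=(M1−M0)/(6·2)=0, b=Δ0−h0·(2M0+M1)/6=2
seg 1: a=-1, c=M1/2=0, d=(M2−M1)/(6·2)=0, b=Δ1−h1·(2M1+M2)/6=2
t_q=3/2 → seg 0, τ=3/2; S=-5+2·τ+0·τ²+0·τ³=-2

  seg 0: a=-5 b=2 c=0 d=0
  seg 1: a=-1 b=2 c=0 d=0
S(3/2) = -2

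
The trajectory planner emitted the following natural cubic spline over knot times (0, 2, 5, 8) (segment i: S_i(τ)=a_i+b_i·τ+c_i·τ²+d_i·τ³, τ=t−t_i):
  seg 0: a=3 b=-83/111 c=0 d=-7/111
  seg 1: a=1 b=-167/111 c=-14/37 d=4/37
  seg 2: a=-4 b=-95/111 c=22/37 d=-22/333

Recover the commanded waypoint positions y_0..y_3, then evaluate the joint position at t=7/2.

y_0 = S_0(0) = a_0 = 3
y_1 = S_1(0) = a_1 = 1
y_2 = S_2(0) = a_2 = -4
y_3 = S_2(3) = -3
t_q=7/2 is in segment 1 (τ=3/2); S_1(τ)=-129/74

y_0=3 y_1=1 y_2=-4 y_3=-3
S(7/2) = -129/74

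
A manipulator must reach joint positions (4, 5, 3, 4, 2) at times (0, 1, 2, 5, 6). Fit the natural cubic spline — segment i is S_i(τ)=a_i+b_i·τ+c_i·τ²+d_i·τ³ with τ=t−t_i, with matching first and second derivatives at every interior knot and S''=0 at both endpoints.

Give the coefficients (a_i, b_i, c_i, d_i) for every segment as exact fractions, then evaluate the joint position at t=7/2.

  seg 0: a=4 b=302/159 c=0 d=-143/159
  seg 1: a=5 b=-127/159 c=-143/53 d=238/159
  seg 2: a=3 b=-271/159 c=95/53 d=-59/159
  seg 3: a=4 b=-154/159 c=-82/53 d=82/159
S(7/2) = 1367/424

Δ: Δ0=1, Δ1=-2, Δ2=1/3, Δ3=-2
row 1: diag=4, rhs=-18; c'=1/4, d'=-9/2
row 2: denom=8−1·1/4=31/4; d'=(14−1·-9/2)/(31/4)=74/31
row 3: denom=8−3·12/31=212/31; d'=(-14−3·74/31)/(212/31)=-164/53
back: M3=-164/53
back: M2=74/31−12/31·-164/53=190/53
back: M1=-9/2−1/4·190/53=-286/53
M: M0=0, M1=-286/53, M2=190/53, M3=-164/53, M4=0
seg 0: a=4, c=M0/2=0, d=(M1−M0)/(6·1)=-143/159, b=Δ0−h0·(2M0+M1)/6=302/159
seg 1: a=5, c=M1/2=-143/53, d=(M2−M1)/(6·1)=238/159, b=Δ1−h1·(2M1+M2)/6=-127/159
seg 2: a=3, c=M2/2=95/53, d=(M3−M2)/(6·3)=-59/159, b=Δ2−h2·(2M2+M3)/6=-271/159
seg 3: a=4, c=M3/2=-82/53, d=(M4−M3)/(6·1)=82/159, b=Δ3−h3·(2M3+M4)/6=-154/159
t_q=7/2 → seg 2, τ=3/2; S=3+-271/159·τ+95/53·τ²+-59/159·τ³=1367/424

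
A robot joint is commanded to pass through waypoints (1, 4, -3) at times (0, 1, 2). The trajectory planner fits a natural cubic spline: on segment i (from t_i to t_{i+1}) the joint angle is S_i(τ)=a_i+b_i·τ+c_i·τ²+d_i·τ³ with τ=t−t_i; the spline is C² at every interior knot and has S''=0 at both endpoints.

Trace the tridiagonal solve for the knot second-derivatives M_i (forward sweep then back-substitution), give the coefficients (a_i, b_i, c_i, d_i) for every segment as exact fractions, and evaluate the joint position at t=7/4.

  seg 0: a=1 b=11/2 c=0 d=-5/2
  seg 1: a=4 b=-2 c=-15/2 d=5/2
S(7/4) = -85/128

Δ: Δ0=3, Δ1=-7
row 1: diag=4, rhs=-60; c'=1/4, d'=-15
back: M1=-15
M: M0=0, M1=-15, M2=0
seg 0: a=1, c=M0/2=0, d=(M1−M0)/(6·1)=-5/2, b=Δ0−h0·(2M0+M1)/6=11/2
seg 1: a=4, c=M1/2=-15/2, d=(M2−M1)/(6·1)=5/2, b=Δ1−h1·(2M1+M2)/6=-2
t_q=7/4 → seg 1, τ=3/4; S=4+-2·τ+-15/2·τ²+5/2·τ³=-85/128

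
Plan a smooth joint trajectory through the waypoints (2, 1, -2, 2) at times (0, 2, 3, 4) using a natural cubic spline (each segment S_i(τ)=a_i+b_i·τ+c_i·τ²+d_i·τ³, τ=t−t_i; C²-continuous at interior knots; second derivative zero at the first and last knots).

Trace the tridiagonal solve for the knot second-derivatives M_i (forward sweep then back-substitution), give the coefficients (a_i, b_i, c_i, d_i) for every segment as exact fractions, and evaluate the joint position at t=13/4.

Δ: Δ0=-1/2, Δ1=-3, Δ2=4
row 1: diag=6, rhs=-15; c'=1/6, d'=-5/2
row 2: denom=4−1·1/6=23/6; d'=(42−1·-5/2)/(23/6)=267/23
back: M2=267/23
back: M1=-5/2−1/6·267/23=-102/23
M: M0=0, M1=-102/23, M2=267/23, M3=0
seg 0: a=2, c=M0/2=0, d=(M1−M0)/(6·2)=-17/46, b=Δ0−h0·(2M0+M1)/6=45/46
seg 1: a=1, c=M1/2=-51/23, d=(M2−M1)/(6·1)=123/46, b=Δ1−h1·(2M1+M2)/6=-159/46
seg 2: a=-2, c=M2/2=267/46, d=(M3−M2)/(6·1)=-89/46, b=Δ2−h2·(2M2+M3)/6=3/23
t_q=13/4 → seg 2, τ=1/4; S=-2+3/23·τ+267/46·τ²+-89/46·τ³=-4813/2944

  seg 0: a=2 b=45/46 c=0 d=-17/46
  seg 1: a=1 b=-159/46 c=-51/23 d=123/46
  seg 2: a=-2 b=3/23 c=267/46 d=-89/46
S(13/4) = -4813/2944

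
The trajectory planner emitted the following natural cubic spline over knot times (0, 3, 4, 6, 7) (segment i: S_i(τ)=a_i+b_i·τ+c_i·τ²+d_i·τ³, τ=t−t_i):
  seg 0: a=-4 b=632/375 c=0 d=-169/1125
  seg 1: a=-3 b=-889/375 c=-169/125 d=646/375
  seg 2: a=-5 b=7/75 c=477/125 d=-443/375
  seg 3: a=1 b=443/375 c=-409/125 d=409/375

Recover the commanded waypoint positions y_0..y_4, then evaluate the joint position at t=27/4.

y_0 = S_0(0) = a_0 = -4
y_1 = S_1(0) = a_1 = -3
y_2 = S_2(0) = a_2 = -5
y_3 = S_3(0) = a_3 = 1
y_4 = S_3(1) = 0
t_q=27/4 is in segment 3 (τ=3/4); S_3(τ)=809/1600

y_0=-4 y_1=-3 y_2=-5 y_3=1 y_4=0
S(27/4) = 809/1600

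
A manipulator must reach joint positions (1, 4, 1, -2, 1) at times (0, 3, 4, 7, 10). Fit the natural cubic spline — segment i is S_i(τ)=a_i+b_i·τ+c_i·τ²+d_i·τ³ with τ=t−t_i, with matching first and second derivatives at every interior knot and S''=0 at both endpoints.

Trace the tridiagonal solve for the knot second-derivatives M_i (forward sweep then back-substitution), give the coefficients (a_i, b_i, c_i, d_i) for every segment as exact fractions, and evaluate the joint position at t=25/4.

  seg 0: a=1 b=99/38 c=0 d=-61/342
  seg 1: a=4 b=-42/19 c=-61/38 d=31/38
  seg 2: a=1 b=-113/38 c=16/19 d=-7/114
  seg 3: a=-2 b=8/19 c=11/38 d=-11/342
S(25/4) = -5173/2432

Δ: Δ0=1, Δ1=-3, Δ2=-1, Δ3=1
row 1: diag=8, rhs=-24; c'=1/8, d'=-3
row 2: denom=8−1·1/8=63/8; d'=(12−1·-3)/(63/8)=40/21
row 3: denom=12−3·8/21=76/7; d'=(12−3·40/21)/(76/7)=11/19
back: M3=11/19
back: M2=40/21−8/21·11/19=32/19
back: M1=-3−1/8·32/19=-61/19
M: M0=0, M1=-61/19, M2=32/19, M3=11/19, M4=0
seg 0: a=1, c=M0/2=0, d=(M1−M0)/(6·3)=-61/342, b=Δ0−h0·(2M0+M1)/6=99/38
seg 1: a=4, c=M1/2=-61/38, d=(M2−M1)/(6·1)=31/38, b=Δ1−h1·(2M1+M2)/6=-42/19
seg 2: a=1, c=M2/2=16/19, d=(M3−M2)/(6·3)=-7/114, b=Δ2−h2·(2M2+M3)/6=-113/38
seg 3: a=-2, c=M3/2=11/38, d=(M4−M3)/(6·3)=-11/342, b=Δ3−h3·(2M3+M4)/6=8/19
t_q=25/4 → seg 2, τ=9/4; S=1+-113/38·τ+16/19·τ²+-7/114·τ³=-5173/2432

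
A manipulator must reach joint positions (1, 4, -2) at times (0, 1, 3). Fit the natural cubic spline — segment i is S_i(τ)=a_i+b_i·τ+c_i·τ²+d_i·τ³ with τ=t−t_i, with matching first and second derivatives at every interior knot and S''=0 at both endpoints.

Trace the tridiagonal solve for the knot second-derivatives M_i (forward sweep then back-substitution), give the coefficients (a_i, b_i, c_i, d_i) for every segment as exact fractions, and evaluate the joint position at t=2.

  seg 0: a=1 b=4 c=0 d=-1
  seg 1: a=4 b=1 c=-3 d=1/2
S(2) = 5/2

Δ: Δ0=3, Δ1=-3
row 1: diag=6, rhs=-36; c'=1/3, d'=-6
back: M1=-6
M: M0=0, M1=-6, M2=0
seg 0: a=1, c=M0/2=0, d=(M1−M0)/(6·1)=-1, b=Δ0−h0·(2M0+M1)/6=4
seg 1: a=4, c=M1/2=-3, d=(M2−M1)/(6·2)=1/2, b=Δ1−h1·(2M1+M2)/6=1
t_q=2 → seg 1, τ=1; S=4+1·τ+-3·τ²+1/2·τ³=5/2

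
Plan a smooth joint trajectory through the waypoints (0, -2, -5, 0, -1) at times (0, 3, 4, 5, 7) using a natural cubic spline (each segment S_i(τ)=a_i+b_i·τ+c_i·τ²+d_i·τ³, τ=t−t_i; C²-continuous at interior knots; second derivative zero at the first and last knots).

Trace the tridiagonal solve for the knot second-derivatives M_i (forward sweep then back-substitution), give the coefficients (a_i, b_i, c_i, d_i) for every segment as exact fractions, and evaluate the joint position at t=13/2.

  seg 0: a=0 b=1217/1068 c=0 d=-643/3204
  seg 1: a=-2 b=-2285/534 c=-643/356 d=3295/1068
  seg 2: a=-5 b=1457/1068 c=663/89 d=-4073/1068
  seg 3: a=0 b=2575/534 c=-1421/356 d=1421/2136
S(13/2) = 2833/5696

Δ: Δ0=-2/3, Δ1=-3, Δ2=5, Δ3=-1/2
row 1: diag=8, rhs=-14; c'=1/8, d'=-7/4
row 2: denom=4−1·1/8=31/8; d'=(48−1·-7/4)/(31/8)=398/31
row 3: denom=6−1·8/31=178/31; d'=(-33−1·398/31)/(178/31)=-1421/178
back: M3=-1421/178
back: M2=398/31−8/31·-1421/178=1326/89
back: M1=-7/4−1/8·1326/89=-643/178
M: M0=0, M1=-643/178, M2=1326/89, M3=-1421/178, M4=0
seg 0: a=0, c=M0/2=0, d=(M1−M0)/(6·3)=-643/3204, b=Δ0−h0·(2M0+M1)/6=1217/1068
seg 1: a=-2, c=M1/2=-643/356, d=(M2−M1)/(6·1)=3295/1068, b=Δ1−h1·(2M1+M2)/6=-2285/534
seg 2: a=-5, c=M2/2=663/89, d=(M3−M2)/(6·1)=-4073/1068, b=Δ2−h2·(2M2+M3)/6=1457/1068
seg 3: a=0, c=M3/2=-1421/356, d=(M4−M3)/(6·2)=1421/2136, b=Δ3−h3·(2M3+M4)/6=2575/534
t_q=13/2 → seg 3, τ=3/2; S=0+2575/534·τ+-1421/356·τ²+1421/2136·τ³=2833/5696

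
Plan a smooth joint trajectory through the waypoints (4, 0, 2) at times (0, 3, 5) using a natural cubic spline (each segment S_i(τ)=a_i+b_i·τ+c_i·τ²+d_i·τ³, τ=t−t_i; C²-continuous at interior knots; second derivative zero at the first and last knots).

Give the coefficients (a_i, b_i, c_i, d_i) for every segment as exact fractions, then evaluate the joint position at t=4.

  seg 0: a=4 b=-61/30 c=0 d=7/90
  seg 1: a=0 b=1/15 c=7/10 d=-7/60
S(4) = 13/20

Δ: Δ0=-4/3, Δ1=1
row 1: diag=10, rhs=14; c'=1/5, d'=7/5
back: M1=7/5
M: M0=0, M1=7/5, M2=0
seg 0: a=4, c=M0/2=0, d=(M1−M0)/(6·3)=7/90, b=Δ0−h0·(2M0+M1)/6=-61/30
seg 1: a=0, c=M1/2=7/10, d=(M2−M1)/(6·2)=-7/60, b=Δ1−h1·(2M1+M2)/6=1/15
t_q=4 → seg 1, τ=1; S=0+1/15·τ+7/10·τ²+-7/60·τ³=13/20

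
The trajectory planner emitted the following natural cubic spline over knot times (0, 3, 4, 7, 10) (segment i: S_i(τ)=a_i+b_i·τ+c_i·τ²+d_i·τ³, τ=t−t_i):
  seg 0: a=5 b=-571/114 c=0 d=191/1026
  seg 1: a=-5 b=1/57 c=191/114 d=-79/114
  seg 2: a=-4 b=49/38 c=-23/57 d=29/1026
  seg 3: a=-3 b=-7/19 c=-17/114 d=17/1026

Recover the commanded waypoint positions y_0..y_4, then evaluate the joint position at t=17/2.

y_0=5 y_1=-5 y_2=-4 y_3=-3 y_4=-5
S(17/2) = -1165/304

y_0 = S_0(0) = a_0 = 5
y_1 = S_1(0) = a_1 = -5
y_2 = S_2(0) = a_2 = -4
y_3 = S_3(0) = a_3 = -3
y_4 = S_3(3) = -5
t_q=17/2 is in segment 3 (τ=3/2); S_3(τ)=-1165/304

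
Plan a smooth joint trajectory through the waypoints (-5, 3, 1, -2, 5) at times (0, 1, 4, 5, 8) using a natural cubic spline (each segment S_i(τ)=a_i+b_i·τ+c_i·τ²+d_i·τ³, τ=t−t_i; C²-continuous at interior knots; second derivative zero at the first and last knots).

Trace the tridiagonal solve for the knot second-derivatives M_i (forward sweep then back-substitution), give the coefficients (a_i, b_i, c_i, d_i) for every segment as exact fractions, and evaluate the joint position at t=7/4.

Δ: Δ0=8, Δ1=-2/3, Δ2=-3, Δ3=7/3
row 1: diag=8, rhs=-52; c'=3/8, d'=-13/2
row 2: denom=8−3·3/8=55/8; d'=(-14−3·-13/2)/(55/8)=4/5
row 3: denom=8−1·8/55=432/55; d'=(32−1·4/5)/(432/55)=143/36
back: M3=143/36
back: M2=4/5−8/55·143/36=2/9
back: M1=-13/2−3/8·2/9=-79/12
M: M0=0, M1=-79/12, M2=2/9, M3=143/36, M4=0
seg 0: a=-5, c=M0/2=0, d=(M1−M0)/(6·1)=-79/72, b=Δ0−h0·(2M0+M1)/6=655/72
seg 1: a=3, c=M1/2=-79/24, d=(M2−M1)/(6·3)=245/648, b=Δ1−h1·(2M1+M2)/6=209/36
seg 2: a=1, c=M2/2=1/9, d=(M3−M2)/(6·1)=5/8, b=Δ2−h2·(2M2+M3)/6=-269/72
seg 3: a=-2, c=M3/2=143/72, d=(M4−M3)/(6·3)=-143/648, b=Δ3−h3·(2M3+M4)/6=-59/36
t_q=7/4 → seg 1, τ=3/4; S=3+209/36·τ+-79/24·τ²+245/648·τ³=2899/512

  seg 0: a=-5 b=655/72 c=0 d=-79/72
  seg 1: a=3 b=209/36 c=-79/24 d=245/648
  seg 2: a=1 b=-269/72 c=1/9 d=5/8
  seg 3: a=-2 b=-59/36 c=143/72 d=-143/648
S(7/4) = 2899/512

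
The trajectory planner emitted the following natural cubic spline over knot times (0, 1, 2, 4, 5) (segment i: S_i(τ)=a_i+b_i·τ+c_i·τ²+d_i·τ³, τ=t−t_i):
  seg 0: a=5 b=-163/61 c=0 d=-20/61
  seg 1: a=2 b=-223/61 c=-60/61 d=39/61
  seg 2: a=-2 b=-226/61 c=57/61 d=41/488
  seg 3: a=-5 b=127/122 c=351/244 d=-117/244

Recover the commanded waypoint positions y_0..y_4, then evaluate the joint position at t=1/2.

y_0=5 y_1=2 y_2=-2 y_3=-5 y_4=-3
S(1/2) = 221/61

y_0 = S_0(0) = a_0 = 5
y_1 = S_1(0) = a_1 = 2
y_2 = S_2(0) = a_2 = -2
y_3 = S_3(0) = a_3 = -5
y_4 = S_3(1) = -3
t_q=1/2 is in segment 0 (τ=1/2); S_0(τ)=221/61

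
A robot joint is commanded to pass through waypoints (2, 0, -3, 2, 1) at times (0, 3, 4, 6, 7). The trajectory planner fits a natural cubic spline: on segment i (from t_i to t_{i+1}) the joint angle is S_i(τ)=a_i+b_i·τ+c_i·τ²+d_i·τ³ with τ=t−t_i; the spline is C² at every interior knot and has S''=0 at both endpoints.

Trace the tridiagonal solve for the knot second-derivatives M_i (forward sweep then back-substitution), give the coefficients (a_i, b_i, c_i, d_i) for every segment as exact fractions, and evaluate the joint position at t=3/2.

Δ: Δ0=-2/3, Δ1=-3, Δ2=5/2, Δ3=-1
row 1: diag=8, rhs=-14; c'=1/8, d'=-7/4
row 2: denom=6−1·1/8=47/8; d'=(33−1·-7/4)/(47/8)=278/47
row 3: denom=6−2·16/47=250/47; d'=(-21−2·278/47)/(250/47)=-1543/250
back: M3=-1543/250
back: M2=278/47−16/47·-1543/250=1002/125
back: M1=-7/4−1/8·1002/125=-344/125
M: M0=0, M1=-344/125, M2=1002/125, M3=-1543/250, M4=0
seg 0: a=2, c=M0/2=0, d=(M1−M0)/(6·3)=-172/1125, b=Δ0−h0·(2M0+M1)/6=266/375
seg 1: a=0, c=M1/2=-172/125, d=(M2−M1)/(6·1)=673/375, b=Δ1−h1·(2M1+M2)/6=-1282/375
seg 2: a=-3, c=M2/2=501/125, d=(M3−M2)/(6·2)=-3547/3000, b=Δ2−h2·(2M2+M3)/6=-59/75
seg 3: a=2, c=M3/2=-1543/500, d=(M4−M3)/(6·1)=1543/1500, b=Δ3−h3·(2M3+M4)/6=793/750
t_q=3/2 → seg 0, τ=3/2; S=2+266/375·τ+0·τ²+-172/1125·τ³=637/250

  seg 0: a=2 b=266/375 c=0 d=-172/1125
  seg 1: a=0 b=-1282/375 c=-172/125 d=673/375
  seg 2: a=-3 b=-59/75 c=501/125 d=-3547/3000
  seg 3: a=2 b=793/750 c=-1543/500 d=1543/1500
S(3/2) = 637/250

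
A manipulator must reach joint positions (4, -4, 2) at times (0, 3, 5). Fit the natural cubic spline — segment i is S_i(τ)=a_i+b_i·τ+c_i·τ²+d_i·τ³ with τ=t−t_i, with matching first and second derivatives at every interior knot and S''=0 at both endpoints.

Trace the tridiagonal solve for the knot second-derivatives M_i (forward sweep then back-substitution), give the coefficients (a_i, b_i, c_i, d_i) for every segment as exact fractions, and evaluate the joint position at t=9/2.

Δ: Δ0=-8/3, Δ1=3
row 1: diag=10, rhs=34; c'=1/5, d'=17/5
back: M1=17/5
M: M0=0, M1=17/5, M2=0
seg 0: a=4, c=M0/2=0, d=(M1−M0)/(6·3)=17/90, b=Δ0−h0·(2M0+M1)/6=-131/30
seg 1: a=-4, c=M1/2=17/10, d=(M2−M1)/(6·2)=-17/60, b=Δ1−h1·(2M1+M2)/6=11/15
t_q=9/2 → seg 1, τ=3/2; S=-4+11/15·τ+17/10·τ²+-17/60·τ³=-1/32

  seg 0: a=4 b=-131/30 c=0 d=17/90
  seg 1: a=-4 b=11/15 c=17/10 d=-17/60
S(9/2) = -1/32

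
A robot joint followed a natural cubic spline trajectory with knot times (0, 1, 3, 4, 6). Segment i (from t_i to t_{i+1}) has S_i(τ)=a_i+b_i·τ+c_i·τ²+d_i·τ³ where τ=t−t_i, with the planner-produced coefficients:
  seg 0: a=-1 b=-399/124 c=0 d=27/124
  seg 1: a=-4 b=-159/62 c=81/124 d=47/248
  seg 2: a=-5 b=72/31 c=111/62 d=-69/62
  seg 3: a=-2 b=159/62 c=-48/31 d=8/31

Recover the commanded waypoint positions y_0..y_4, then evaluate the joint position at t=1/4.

y_0 = S_0(0) = a_0 = -1
y_1 = S_1(0) = a_1 = -4
y_2 = S_2(0) = a_2 = -5
y_3 = S_3(0) = a_3 = -2
y_4 = S_3(2) = -1
t_q=1/4 is in segment 0 (τ=1/4); S_0(τ)=-14293/7936

y_0=-1 y_1=-4 y_2=-5 y_3=-2 y_4=-1
S(1/4) = -14293/7936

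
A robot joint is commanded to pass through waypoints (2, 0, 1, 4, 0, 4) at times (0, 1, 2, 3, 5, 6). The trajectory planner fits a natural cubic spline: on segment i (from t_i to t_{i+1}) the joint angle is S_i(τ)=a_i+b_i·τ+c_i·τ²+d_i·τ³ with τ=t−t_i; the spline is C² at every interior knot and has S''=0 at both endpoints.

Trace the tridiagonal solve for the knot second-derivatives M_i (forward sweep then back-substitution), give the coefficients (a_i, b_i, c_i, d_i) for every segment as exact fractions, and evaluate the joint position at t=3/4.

Δ: Δ0=-2, Δ1=1, Δ2=3, Δ3=-2, Δ4=4
row 1: diag=4, rhs=18; c'=1/4, d'=9/2
row 2: denom=4−1·1/4=15/4; d'=(12−1·9/2)/(15/4)=2
row 3: denom=6−1·4/15=86/15; d'=(-30−1·2)/(86/15)=-240/43
row 4: denom=6−2·15/43=228/43; d'=(36−2·-240/43)/(228/43)=169/19
back: M4=169/19
back: M3=-240/43−15/43·169/19=-165/19
back: M2=2−4/15·-165/19=82/19
back: M1=9/2−1/4·82/19=65/19
M: M0=0, M1=65/19, M2=82/19, M3=-165/19, M4=169/19, M5=0
seg 0: a=2, c=M0/2=0, d=(M1−M0)/(6·1)=65/114, b=Δ0−h0·(2M0+M1)/6=-293/114
seg 1: a=0, c=M1/2=65/38, d=(M2−M1)/(6·1)=17/114, b=Δ1−h1·(2M1+M2)/6=-49/57
seg 2: a=1, c=M2/2=41/19, d=(M3−M2)/(6·1)=-13/6, b=Δ2−h2·(2M2+M3)/6=343/114
seg 3: a=4, c=M3/2=-165/38, d=(M4−M3)/(6·2)=167/114, b=Δ3−h3·(2M3+M4)/6=47/57
seg 4: a=0, c=M4/2=169/38, d=(M5−M4)/(6·1)=-169/114, b=Δ4−h4·(2M4+M5)/6=59/57
t_q=3/4 → seg 0, τ=3/4; S=2+-293/114·τ+0·τ²+65/114·τ³=761/2432

  seg 0: a=2 b=-293/114 c=0 d=65/114
  seg 1: a=0 b=-49/57 c=65/38 d=17/114
  seg 2: a=1 b=343/114 c=41/19 d=-13/6
  seg 3: a=4 b=47/57 c=-165/38 d=167/114
  seg 4: a=0 b=59/57 c=169/38 d=-169/114
S(3/4) = 761/2432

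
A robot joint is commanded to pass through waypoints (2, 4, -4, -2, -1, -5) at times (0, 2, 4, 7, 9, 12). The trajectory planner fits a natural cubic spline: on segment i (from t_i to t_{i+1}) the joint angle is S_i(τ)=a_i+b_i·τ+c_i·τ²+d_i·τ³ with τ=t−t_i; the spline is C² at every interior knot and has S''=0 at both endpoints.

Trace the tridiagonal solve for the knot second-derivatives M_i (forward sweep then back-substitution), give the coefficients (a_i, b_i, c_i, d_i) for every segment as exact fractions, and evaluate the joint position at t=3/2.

  seg 0: a=2 b=4261/1644 c=0 d=-2617/6576
  seg 1: a=4 b=-1795/822 c=-2617/1096 d=4865/6576
  seg 2: a=-4 b=-4697/1644 c=281/137 d=-1441/4932
  seg 3: a=-2 b=1283/822 c=-317/548 d=79/3288
  seg 4: a=-1 b=-191/411 c=-119/274 d=119/2466
S(3/2) = 79695/17536

Δ: Δ0=1, Δ1=-4, Δ2=2/3, Δ3=1/2, Δ4=-4/3
row 1: diag=8, rhs=-30; c'=1/4, d'=-15/4
row 2: denom=10−2·1/4=19/2; d'=(28−2·-15/4)/(19/2)=71/19
row 3: denom=10−3·6/19=172/19; d'=(-1−3·71/19)/(172/19)=-58/43
row 4: denom=10−2·19/86=411/43; d'=(-11−2·-58/43)/(411/43)=-119/137
back: M4=-119/137
back: M3=-58/43−19/86·-119/137=-317/274
back: M2=71/19−6/19·-317/274=562/137
back: M1=-15/4−1/4·562/137=-2617/548
M: M0=0, M1=-2617/548, M2=562/137, M3=-317/274, M4=-119/137, M5=0
seg 0: a=2, c=M0/2=0, d=(M1−M0)/(6·2)=-2617/6576, b=Δ0−h0·(2M0+M1)/6=4261/1644
seg 1: a=4, c=M1/2=-2617/1096, d=(M2−M1)/(6·2)=4865/6576, b=Δ1−h1·(2M1+M2)/6=-1795/822
seg 2: a=-4, c=M2/2=281/137, d=(M3−M2)/(6·3)=-1441/4932, b=Δ2−h2·(2M2+M3)/6=-4697/1644
seg 3: a=-2, c=M3/2=-317/548, d=(M4−M3)/(6·2)=79/3288, b=Δ3−h3·(2M3+M4)/6=1283/822
seg 4: a=-1, c=M4/2=-119/274, d=(M5−M4)/(6·3)=119/2466, b=Δ4−h4·(2M4+M5)/6=-191/411
t_q=3/2 → seg 0, τ=3/2; S=2+4261/1644·τ+0·τ²+-2617/6576·τ³=79695/17536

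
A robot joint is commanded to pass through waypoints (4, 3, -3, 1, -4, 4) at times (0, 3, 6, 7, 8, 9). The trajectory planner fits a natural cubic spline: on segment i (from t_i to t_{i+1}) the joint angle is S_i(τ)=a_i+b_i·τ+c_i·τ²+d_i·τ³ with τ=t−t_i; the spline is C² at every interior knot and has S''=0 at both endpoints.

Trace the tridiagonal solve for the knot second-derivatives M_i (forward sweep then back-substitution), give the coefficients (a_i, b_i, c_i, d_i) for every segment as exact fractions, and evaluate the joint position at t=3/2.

  seg 0: a=4 b=1412/1257 c=0 d=-1831/11313
  seg 1: a=3 b=-4081/1257 c=-1831/1257 d=7060/11313
  seg 2: a=-3 b=6113/1257 c=1743/419 d=-6314/1257
  seg 3: a=1 b=-2371/1257 c=-4571/419 d=9799/1257
  seg 4: a=-4 b=-400/1257 c=5228/419 d=-5228/1257
S(3/2) = 17225/3352

Δ: Δ0=-1/3, Δ1=-2, Δ2=4, Δ3=-5, Δ4=8
row 1: diag=12, rhs=-10; c'=1/4, d'=-5/6
row 2: denom=8−3·1/4=29/4; d'=(36−3·-5/6)/(29/4)=154/29
row 3: denom=4−1·4/29=112/29; d'=(-54−1·154/29)/(112/29)=-215/14
row 4: denom=4−1·29/112=419/112; d'=(78−1·-215/14)/(419/112)=10456/419
back: M4=10456/419
back: M3=-215/14−29/112·10456/419=-9142/419
back: M2=154/29−4/29·-9142/419=3486/419
back: M1=-5/6−1/4·3486/419=-3662/1257
M: M0=0, M1=-3662/1257, M2=3486/419, M3=-9142/419, M4=10456/419, M5=0
seg 0: a=4, c=M0/2=0, d=(M1−M0)/(6·3)=-1831/11313, b=Δ0−h0·(2M0+M1)/6=1412/1257
seg 1: a=3, c=M1/2=-1831/1257, d=(M2−M1)/(6·3)=7060/11313, b=Δ1−h1·(2M1+M2)/6=-4081/1257
seg 2: a=-3, c=M2/2=1743/419, d=(M3−M2)/(6·1)=-6314/1257, b=Δ2−h2·(2M2+M3)/6=6113/1257
seg 3: a=1, c=M3/2=-4571/419, d=(M4−M3)/(6·1)=9799/1257, b=Δ3−h3·(2M3+M4)/6=-2371/1257
seg 4: a=-4, c=M4/2=5228/419, d=(M5−M4)/(6·1)=-5228/1257, b=Δ4−h4·(2M4+M5)/6=-400/1257
t_q=3/2 → seg 0, τ=3/2; S=4+1412/1257·τ+0·τ²+-1831/11313·τ³=17225/3352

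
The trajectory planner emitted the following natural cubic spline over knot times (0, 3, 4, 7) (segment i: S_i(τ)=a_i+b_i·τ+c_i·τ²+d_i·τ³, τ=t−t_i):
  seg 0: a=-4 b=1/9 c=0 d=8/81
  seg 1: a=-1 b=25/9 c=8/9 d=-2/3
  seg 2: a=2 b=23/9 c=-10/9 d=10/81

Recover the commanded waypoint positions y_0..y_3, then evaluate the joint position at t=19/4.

y_0=-4 y_1=-1 y_2=2 y_3=3
S(19/4) = 107/32

y_0 = S_0(0) = a_0 = -4
y_1 = S_1(0) = a_1 = -1
y_2 = S_2(0) = a_2 = 2
y_3 = S_2(3) = 3
t_q=19/4 is in segment 2 (τ=3/4); S_2(τ)=107/32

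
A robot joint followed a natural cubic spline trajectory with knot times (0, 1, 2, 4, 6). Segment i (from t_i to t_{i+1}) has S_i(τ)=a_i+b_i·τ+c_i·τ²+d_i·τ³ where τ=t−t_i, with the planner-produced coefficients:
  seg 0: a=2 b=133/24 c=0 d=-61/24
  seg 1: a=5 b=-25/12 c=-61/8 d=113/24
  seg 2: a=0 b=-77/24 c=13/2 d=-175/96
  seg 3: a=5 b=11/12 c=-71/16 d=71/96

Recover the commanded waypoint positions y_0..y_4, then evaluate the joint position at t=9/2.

y_0 = S_0(0) = a_0 = 2
y_1 = S_1(0) = a_1 = 5
y_2 = S_2(0) = a_2 = 0
y_3 = S_3(0) = a_3 = 5
y_4 = S_3(2) = -5
t_q=9/2 is in segment 3 (τ=1/2); S_3(τ)=1137/256

y_0=2 y_1=5 y_2=0 y_3=5 y_4=-5
S(9/2) = 1137/256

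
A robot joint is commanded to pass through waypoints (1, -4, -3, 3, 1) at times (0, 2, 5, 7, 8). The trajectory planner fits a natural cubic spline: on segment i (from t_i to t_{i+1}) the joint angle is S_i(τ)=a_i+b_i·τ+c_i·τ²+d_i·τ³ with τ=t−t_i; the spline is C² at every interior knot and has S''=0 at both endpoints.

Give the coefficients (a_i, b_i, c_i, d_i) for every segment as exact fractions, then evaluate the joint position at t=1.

  seg 0: a=1 b=-389/138 c=0 d=11/138
  seg 1: a=-4 b=-257/138 c=11/23 d=35/414
  seg 2: a=-3 b=227/69 c=57/46 d=-191/276
  seg 3: a=3 b=-4/69 c=-67/23 d=67/69
S(1) = -40/23

Δ: Δ0=-5/2, Δ1=1/3, Δ2=3, Δ3=-2
row 1: diag=10, rhs=17; c'=3/10, d'=17/10
row 2: denom=10−3·3/10=91/10; d'=(16−3·17/10)/(91/10)=109/91
row 3: denom=6−2·20/91=506/91; d'=(-30−2·109/91)/(506/91)=-134/23
back: M3=-134/23
back: M2=109/91−20/91·-134/23=57/23
back: M1=17/10−3/10·57/23=22/23
M: M0=0, M1=22/23, M2=57/23, M3=-134/23, M4=0
seg 0: a=1, c=M0/2=0, d=(M1−M0)/(6·2)=11/138, b=Δ0−h0·(2M0+M1)/6=-389/138
seg 1: a=-4, c=M1/2=11/23, d=(M2−M1)/(6·3)=35/414, b=Δ1−h1·(2M1+M2)/6=-257/138
seg 2: a=-3, c=M2/2=57/46, d=(M3−M2)/(6·2)=-191/276, b=Δ2−h2·(2M2+M3)/6=227/69
seg 3: a=3, c=M3/2=-67/23, d=(M4−M3)/(6·1)=67/69, b=Δ3−h3·(2M3+M4)/6=-4/69
t_q=1 → seg 0, τ=1; S=1+-389/138·τ+0·τ²+11/138·τ³=-40/23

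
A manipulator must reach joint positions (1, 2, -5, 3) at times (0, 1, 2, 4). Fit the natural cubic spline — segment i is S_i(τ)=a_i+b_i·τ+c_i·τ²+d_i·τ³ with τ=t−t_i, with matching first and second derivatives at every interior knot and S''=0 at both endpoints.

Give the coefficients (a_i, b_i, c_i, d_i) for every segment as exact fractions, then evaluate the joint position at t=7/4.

Δ: Δ0=1, Δ1=-7, Δ2=4
row 1: diag=4, rhs=-48; c'=1/4, d'=-12
row 2: denom=6−1·1/4=23/4; d'=(66−1·-12)/(23/4)=312/23
back: M2=312/23
back: M1=-12−1/4·312/23=-354/23
M: M0=0, M1=-354/23, M2=312/23, M3=0
seg 0: a=1, c=M0/2=0, d=(M1−M0)/(6·1)=-59/23, b=Δ0−h0·(2M0+M1)/6=82/23
seg 1: a=2, c=M1/2=-177/23, d=(M2−M1)/(6·1)=111/23, b=Δ1−h1·(2M1+M2)/6=-95/23
seg 2: a=-5, c=M2/2=156/23, d=(M3−M2)/(6·2)=-26/23, b=Δ2−h2·(2M2+M3)/6=-116/23
t_q=7/4 → seg 1, τ=3/4; S=2+-95/23·τ+-177/23·τ²+111/23·τ³=-217/64

  seg 0: a=1 b=82/23 c=0 d=-59/23
  seg 1: a=2 b=-95/23 c=-177/23 d=111/23
  seg 2: a=-5 b=-116/23 c=156/23 d=-26/23
S(7/4) = -217/64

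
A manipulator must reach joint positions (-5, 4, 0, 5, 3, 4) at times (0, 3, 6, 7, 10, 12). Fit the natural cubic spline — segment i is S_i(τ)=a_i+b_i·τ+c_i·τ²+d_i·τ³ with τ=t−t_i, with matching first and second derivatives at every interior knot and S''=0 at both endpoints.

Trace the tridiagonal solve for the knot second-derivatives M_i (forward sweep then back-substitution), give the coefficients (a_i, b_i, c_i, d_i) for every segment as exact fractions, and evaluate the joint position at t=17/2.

Δ: Δ0=3, Δ1=-4/3, Δ2=5, Δ3=-2/3, Δ4=1/2
row 1: diag=12, rhs=-26; c'=1/4, d'=-13/6
row 2: denom=8−3·1/4=29/4; d'=(38−3·-13/6)/(29/4)=178/29
row 3: denom=8−1·4/29=228/29; d'=(-34−1·178/29)/(228/29)=-97/19
row 4: denom=10−3·29/76=673/76; d'=(7−3·-97/19)/(673/76)=1696/673
back: M4=1696/673
back: M3=-97/19−29/76·1696/673=-4083/673
back: M2=178/29−4/29·-4083/673=4694/673
back: M1=-13/6−1/4·4694/673=-7895/2019
M: M0=0, M1=-7895/2019, M2=4694/673, M3=-4083/673, M4=1696/673, M5=0
seg 0: a=-5, c=M0/2=0, d=(M1−M0)/(6·3)=-7895/36342, b=Δ0−h0·(2M0+M1)/6=20009/4038
seg 1: a=4, c=M1/2=-7895/4038, d=(M2−M1)/(6·3)=21977/36342, b=Δ1−h1·(2M1+M2)/6=-1838/2019
seg 2: a=0, c=M2/2=2347/673, d=(M3−M2)/(6·1)=-8777/4038, b=Δ2−h2·(2M2+M3)/6=14885/4038
seg 3: a=5, c=M3/2=-4083/1346, d=(M4−M3)/(6·3)=5779/12114, b=Δ3−h3·(2M3+M4)/6=8359/2019
seg 4: a=3, c=M4/2=848/673, d=(M5−M4)/(6·2)=-424/2019, b=Δ4−h4·(2M4+M5)/6=-4765/4038
t_q=17/2 → seg 3, τ=3/2; S=5+8359/2019·τ+-4083/1346·τ²+5779/12114·τ³=64555/10768

  seg 0: a=-5 b=20009/4038 c=0 d=-7895/36342
  seg 1: a=4 b=-1838/2019 c=-7895/4038 d=21977/36342
  seg 2: a=0 b=14885/4038 c=2347/673 d=-8777/4038
  seg 3: a=5 b=8359/2019 c=-4083/1346 d=5779/12114
  seg 4: a=3 b=-4765/4038 c=848/673 d=-424/2019
S(17/2) = 64555/10768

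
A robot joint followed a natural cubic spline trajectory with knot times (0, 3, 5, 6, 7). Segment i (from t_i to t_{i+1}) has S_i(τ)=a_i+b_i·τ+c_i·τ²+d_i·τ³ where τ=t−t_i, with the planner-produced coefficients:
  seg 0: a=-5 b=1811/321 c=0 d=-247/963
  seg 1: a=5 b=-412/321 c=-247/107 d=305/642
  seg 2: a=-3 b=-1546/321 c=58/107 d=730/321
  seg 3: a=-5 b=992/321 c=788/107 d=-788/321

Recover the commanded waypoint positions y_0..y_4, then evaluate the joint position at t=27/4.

y_0=-5 y_1=5 y_2=-3 y_3=-5 y_4=3
S(27/4) = 727/1712

y_0 = S_0(0) = a_0 = -5
y_1 = S_1(0) = a_1 = 5
y_2 = S_2(0) = a_2 = -3
y_3 = S_3(0) = a_3 = -5
y_4 = S_3(1) = 3
t_q=27/4 is in segment 3 (τ=3/4); S_3(τ)=727/1712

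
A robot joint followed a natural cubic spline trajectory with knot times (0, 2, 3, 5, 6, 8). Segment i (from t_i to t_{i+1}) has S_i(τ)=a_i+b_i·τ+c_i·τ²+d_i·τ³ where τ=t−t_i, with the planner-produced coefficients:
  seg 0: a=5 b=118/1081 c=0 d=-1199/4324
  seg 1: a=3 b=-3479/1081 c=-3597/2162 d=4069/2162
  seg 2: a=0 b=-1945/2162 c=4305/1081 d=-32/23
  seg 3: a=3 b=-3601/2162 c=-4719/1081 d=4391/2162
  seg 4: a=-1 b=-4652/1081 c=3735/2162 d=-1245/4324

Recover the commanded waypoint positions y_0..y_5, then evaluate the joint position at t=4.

y_0=5 y_1=3 y_2=0 y_3=3 y_4=-1 y_5=-5
S(4) = 159/94

y_0 = S_0(0) = a_0 = 5
y_1 = S_1(0) = a_1 = 3
y_2 = S_2(0) = a_2 = 0
y_3 = S_3(0) = a_3 = 3
y_4 = S_4(0) = a_4 = -1
y_5 = S_4(2) = -5
t_q=4 is in segment 2 (τ=1); S_2(τ)=159/94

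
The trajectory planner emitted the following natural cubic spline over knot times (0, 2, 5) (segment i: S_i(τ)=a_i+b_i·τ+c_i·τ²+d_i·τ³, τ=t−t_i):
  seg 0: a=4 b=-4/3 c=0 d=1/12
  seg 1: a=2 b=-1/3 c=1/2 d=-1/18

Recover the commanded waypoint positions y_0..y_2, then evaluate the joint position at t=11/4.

y_0=4 y_1=2 y_2=4
S(11/4) = 257/128

y_0 = S_0(0) = a_0 = 4
y_1 = S_1(0) = a_1 = 2
y_2 = S_1(3) = 4
t_q=11/4 is in segment 1 (τ=3/4); S_1(τ)=257/128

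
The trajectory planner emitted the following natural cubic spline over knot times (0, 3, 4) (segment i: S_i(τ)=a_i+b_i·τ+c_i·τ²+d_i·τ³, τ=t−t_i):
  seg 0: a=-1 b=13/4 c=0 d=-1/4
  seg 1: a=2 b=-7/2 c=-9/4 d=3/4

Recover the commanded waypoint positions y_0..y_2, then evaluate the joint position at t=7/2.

y_0 = S_0(0) = a_0 = -1
y_1 = S_1(0) = a_1 = 2
y_2 = S_1(1) = -3
t_q=7/2 is in segment 1 (τ=1/2); S_1(τ)=-7/32

y_0=-1 y_1=2 y_2=-3
S(7/2) = -7/32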